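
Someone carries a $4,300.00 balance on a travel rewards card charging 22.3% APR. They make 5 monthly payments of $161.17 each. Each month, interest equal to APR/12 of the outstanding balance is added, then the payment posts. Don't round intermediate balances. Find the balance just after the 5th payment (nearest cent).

Monthly rate r = 22.3%/12 = 1.85833% = 0.0185833.
Each month: B ← B·(1+r) − $161.17.
Month 1: interest $79.91; balance after payment $4,218.74.
Month 2: interest $78.40; balance after payment $4,135.97.
Month 3: interest $76.86; balance after payment $4,051.66.
Month 4: interest $75.29; balance after payment $3,965.78.
Month 5: interest $73.70; balance after payment $3,878.31.

$3,878.31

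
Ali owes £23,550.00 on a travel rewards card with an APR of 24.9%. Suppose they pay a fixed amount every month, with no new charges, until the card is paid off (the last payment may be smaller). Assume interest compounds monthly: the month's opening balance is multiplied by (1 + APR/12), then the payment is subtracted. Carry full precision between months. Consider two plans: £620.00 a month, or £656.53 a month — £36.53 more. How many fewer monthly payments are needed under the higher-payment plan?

9 fewer payments

Monthly rate r = 24.9%/12 = 2.075% = 0.02075.
At £620.00/mo: n = ⌈−ln(1 − rB₀/P)/ln(1+r)⌉ = 76 payments (last £352.51); total interest = total paid − £23,550.00 = £23,302.51.
At £656.53/mo: 67 payments (last £267.22); total interest £20,048.20.
Payments saved = 76 − 67 = 9.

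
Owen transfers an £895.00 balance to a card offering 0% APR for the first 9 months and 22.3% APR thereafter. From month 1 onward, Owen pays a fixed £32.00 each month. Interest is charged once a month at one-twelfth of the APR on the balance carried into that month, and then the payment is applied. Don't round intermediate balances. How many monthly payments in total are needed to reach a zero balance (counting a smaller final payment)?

Promo months 1–9 at r₀ = 0%/12 = 0; months 10+ at r₁ = 22.3%/12 = 0.0185833.
After month 9 (no interest yet): B = £895.00 − 9·£32.00 = £607.00.
Then at r₁ with £32.00/mo: n₂ = −ln(1 − r₁·B/P)/ln(1+r₁) ≈ 23.61 → 24 more payments.

33 months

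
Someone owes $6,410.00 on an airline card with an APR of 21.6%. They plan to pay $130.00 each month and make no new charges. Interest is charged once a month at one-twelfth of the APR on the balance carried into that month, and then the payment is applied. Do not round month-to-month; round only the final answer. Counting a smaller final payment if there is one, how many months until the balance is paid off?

123 months

Monthly rate r = 21.6%/12 = 1.8% = 0.018.
Recurrence: B ← B·(1+r) − $130.00.
Month 1: interest $115.38; balance after payment $6,395.38.
Month 2: interest $115.12; balance after payment $6,380.50.
Closed form: n = −ln(1 − rB₀/P)/ln(1+r) = −ln(0.11246)/ln(1.018) ≈ 122.486, so the balance reaches zero during payment 123.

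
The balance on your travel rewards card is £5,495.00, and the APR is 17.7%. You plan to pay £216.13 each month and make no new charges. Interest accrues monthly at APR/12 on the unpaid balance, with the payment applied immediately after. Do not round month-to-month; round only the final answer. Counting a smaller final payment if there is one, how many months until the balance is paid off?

33 payments

Monthly rate r = 17.7%/12 = 1.475% = 0.01475.
Recurrence: B ← B·(1+r) − £216.13.
Month 1: interest £81.05; balance after payment £5,359.92.
Month 2: interest £79.06; balance after payment £5,222.85.
Closed form: n = −ln(1 − rB₀/P)/ln(1+r) = −ln(0.62499)/ln(1.01475) ≈ 32.100, so the balance reaches zero during payment 33.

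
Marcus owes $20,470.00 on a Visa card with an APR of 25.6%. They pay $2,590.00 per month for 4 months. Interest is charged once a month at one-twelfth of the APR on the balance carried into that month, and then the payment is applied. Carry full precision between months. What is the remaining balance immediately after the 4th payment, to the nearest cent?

$11,577.21

Monthly rate r = 25.6%/12 = 2.13333% = 0.0213333.
Each month: B ← B·(1+r) − $2,590.00.
Month 1: interest $436.69; balance after payment $18,316.69.
Month 2: interest $390.76; balance after payment $16,117.45.
Month 3: interest $343.84; balance after payment $13,871.29.
Month 4: interest $295.92; balance after payment $11,577.21.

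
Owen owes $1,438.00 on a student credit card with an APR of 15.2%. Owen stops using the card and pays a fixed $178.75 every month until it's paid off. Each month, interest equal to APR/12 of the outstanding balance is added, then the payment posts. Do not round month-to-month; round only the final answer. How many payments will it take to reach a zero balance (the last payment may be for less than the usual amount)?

9 payments

Monthly rate r = 15.2%/12 = 1.26667% = 0.0126667.
Recurrence: B ← B·(1+r) − $178.75.
Month 1: interest $18.21; balance after payment $1,277.46.
Month 2: interest $16.18; balance after payment $1,114.90.
Closed form: n = −ln(1 − rB₀/P)/ln(1+r) = −ln(0.8981)/ln(1.01267) ≈ 8.538, so the balance reaches zero during payment 9.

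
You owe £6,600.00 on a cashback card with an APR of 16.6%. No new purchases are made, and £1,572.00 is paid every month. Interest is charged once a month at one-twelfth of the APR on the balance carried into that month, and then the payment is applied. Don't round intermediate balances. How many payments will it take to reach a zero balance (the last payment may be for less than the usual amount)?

5 months

Monthly rate r = 16.6%/12 = 1.38333% = 0.0138333.
Recurrence: B ← B·(1+r) − £1,572.00.
Month 1: interest £91.30; balance after payment £5,119.30.
Month 2: interest £70.82; balance after payment £3,618.12.
Month 3: interest £50.05; balance after payment £2,096.17.
Month 4: interest £29.00; balance after payment £553.16.
Month 5: interest £7.65; balance after payment £0.00.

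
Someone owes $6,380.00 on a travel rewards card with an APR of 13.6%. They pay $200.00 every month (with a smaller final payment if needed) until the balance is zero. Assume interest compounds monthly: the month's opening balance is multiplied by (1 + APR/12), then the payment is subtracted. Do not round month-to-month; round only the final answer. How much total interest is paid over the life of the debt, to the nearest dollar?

$1,583

Monthly rate r = 13.6%/12 = 1.13333% = 0.0113333.
Payoff takes n = ⌈−ln(1 − rB₀/P)/ln(1+r)⌉ = ⌈39.814⌉ = 40 payments; the last is $162.94.
Total paid = 39·$200.00 + $162.94 = $7,962.94.
Total interest = total paid − principal = $7,962.94 − $6,380.00 = $1,582.94.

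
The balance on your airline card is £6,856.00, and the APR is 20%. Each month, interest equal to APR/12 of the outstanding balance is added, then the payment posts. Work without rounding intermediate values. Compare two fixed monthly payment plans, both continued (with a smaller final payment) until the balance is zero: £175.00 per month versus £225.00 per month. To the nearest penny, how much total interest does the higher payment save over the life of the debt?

Monthly rate r = 20%/12 = 1.66667% = 0.0166667.
At £175.00/mo: n = ⌈−ln(1 − rB₀/P)/ln(1+r)⌉ = 65 payments (last £4.46); total interest = total paid − £6,856.00 = £4,348.46.
At £225.00/mo: 43 payments (last £200.89); total interest £2,794.89.
Interest saved = £4,348.46 − £2,794.89 = £1,553.57.

£1,553.57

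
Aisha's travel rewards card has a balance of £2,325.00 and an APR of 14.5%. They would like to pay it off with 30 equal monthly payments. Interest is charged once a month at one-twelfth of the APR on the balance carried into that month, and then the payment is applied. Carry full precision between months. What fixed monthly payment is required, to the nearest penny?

Monthly rate r = 14.5%/12 = 1.20833% = 0.0120833.
Level-payment amortization: P = B₀·r / (1 − (1+r)^(−n)) = 2325.00·0.0120833 / (1 − 1.01208^(−30)).
Denominator 1 − (1+r)^(−30) = 0.302552042.
P = 28.0938 / 0.302552042 ≈ 92.86.

£92.86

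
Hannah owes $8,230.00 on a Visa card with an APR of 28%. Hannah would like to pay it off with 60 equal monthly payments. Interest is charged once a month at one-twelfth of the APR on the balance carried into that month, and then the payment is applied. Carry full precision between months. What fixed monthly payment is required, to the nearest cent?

$256.25

Monthly rate r = 28%/12 = 2.33333% = 0.0233333.
Level-payment amortization: P = B₀·r / (1 − (1+r)^(−n)) = 8230.00·0.0233333 / (1 − 1.02333^(−60)).
Denominator 1 − (1+r)^(−60) = 0.749404796.
P = 192.033 / 0.749404796 ≈ 256.25.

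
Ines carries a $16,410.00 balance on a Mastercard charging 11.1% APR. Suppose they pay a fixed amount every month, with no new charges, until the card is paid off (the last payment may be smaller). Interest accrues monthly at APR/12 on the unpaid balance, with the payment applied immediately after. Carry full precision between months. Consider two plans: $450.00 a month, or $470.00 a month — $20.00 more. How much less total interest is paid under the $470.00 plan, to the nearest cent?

Monthly rate r = 11.1%/12 = 0.925% = 0.00925.
At $450.00/mo: n = ⌈−ln(1 − rB₀/P)/ln(1+r)⌉ = 45 payments (last $309.76); total interest = total paid − $16,410.00 = $3,699.76.
At $470.00/mo: 43 payments (last $169.71); total interest $3,499.71.
Interest saved = $3,699.76 − $3,499.71 = $200.05.

$200.05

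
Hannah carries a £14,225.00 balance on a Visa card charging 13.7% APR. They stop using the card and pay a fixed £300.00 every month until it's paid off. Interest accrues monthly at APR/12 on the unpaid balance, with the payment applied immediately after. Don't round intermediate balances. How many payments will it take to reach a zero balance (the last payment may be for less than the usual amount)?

Monthly rate r = 13.7%/12 = 1.14167% = 0.0114167.
Recurrence: B ← B·(1+r) − £300.00.
Month 1: interest £162.40; balance after payment £14,087.40.
Month 2: interest £160.83; balance after payment £13,948.23.
Closed form: n = −ln(1 − rB₀/P)/ln(1+r) = −ln(0.45866)/ln(1.01142) ≈ 68.662, so the balance reaches zero during payment 69.

69 months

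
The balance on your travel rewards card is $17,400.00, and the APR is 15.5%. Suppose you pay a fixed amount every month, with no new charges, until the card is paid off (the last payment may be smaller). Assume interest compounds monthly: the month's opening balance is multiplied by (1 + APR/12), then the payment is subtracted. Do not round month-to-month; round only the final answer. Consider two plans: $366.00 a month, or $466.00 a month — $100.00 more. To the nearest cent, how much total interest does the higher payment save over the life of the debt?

$3,247.16

Monthly rate r = 15.5%/12 = 1.29167% = 0.0129167.
At $366.00/mo: n = ⌈−ln(1 − rB₀/P)/ln(1+r)⌉ = 75 payments (last $68.49); total interest = total paid − $17,400.00 = $9,752.49.
At $466.00/mo: 52 payments (last $139.33); total interest $6,505.33.
Interest saved = $9,752.49 − $6,505.33 = $3,247.16.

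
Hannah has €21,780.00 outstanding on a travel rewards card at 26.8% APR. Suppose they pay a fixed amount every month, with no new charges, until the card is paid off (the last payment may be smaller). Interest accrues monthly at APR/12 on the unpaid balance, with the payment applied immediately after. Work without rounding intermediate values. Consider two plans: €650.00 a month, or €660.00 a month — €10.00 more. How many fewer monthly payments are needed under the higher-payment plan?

Monthly rate r = 26.8%/12 = 2.23333% = 0.0223333.
At €650.00/mo: n = ⌈−ln(1 − rB₀/P)/ln(1+r)⌉ = 63 payments (last €303.11); total interest = total paid − €21,780.00 = €18,823.11.
At €660.00/mo: 61 payments (last €310.95); total interest €18,130.95.
Payments saved = 63 − 61 = 2.

2 fewer payments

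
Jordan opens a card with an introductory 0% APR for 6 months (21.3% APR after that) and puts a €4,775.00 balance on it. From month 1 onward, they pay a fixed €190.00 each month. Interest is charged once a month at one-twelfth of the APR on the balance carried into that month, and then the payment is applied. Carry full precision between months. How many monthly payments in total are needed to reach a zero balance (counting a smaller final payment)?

Promo months 1–6 at r₀ = 0%/12 = 0; months 7+ at r₁ = 21.3%/12 = 0.01775.
After month 6 (no interest yet): B = €4,775.00 − 6·€190.00 = €3,635.00.
Then at r₁ with €190.00/mo: n₂ = −ln(1 − r₁·B/P)/ln(1+r₁) ≈ 23.58 → 24 more payments.

30 payments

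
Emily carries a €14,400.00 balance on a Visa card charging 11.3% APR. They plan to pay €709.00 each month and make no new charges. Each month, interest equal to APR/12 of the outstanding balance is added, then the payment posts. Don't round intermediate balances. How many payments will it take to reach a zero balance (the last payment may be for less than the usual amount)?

23 payments

Monthly rate r = 11.3%/12 = 0.941667% = 0.00941667.
Recurrence: B ← B·(1+r) − €709.00.
Month 1: interest €135.60; balance after payment €13,826.60.
Month 2: interest €130.20; balance after payment €13,247.80.
Closed form: n = −ln(1 − rB₀/P)/ln(1+r) = −ln(0.80874)/ln(1.00942) ≈ 22.648, so the balance reaches zero during payment 23.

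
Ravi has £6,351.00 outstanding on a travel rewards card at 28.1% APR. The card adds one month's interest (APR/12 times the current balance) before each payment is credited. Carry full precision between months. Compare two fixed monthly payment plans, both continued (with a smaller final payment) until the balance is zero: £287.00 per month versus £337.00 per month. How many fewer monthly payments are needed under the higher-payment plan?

Monthly rate r = 28.1%/12 = 2.34167% = 0.0234167.
At £287.00/mo: n = ⌈−ln(1 − rB₀/P)/ln(1+r)⌉ = 32 payments (last £157.65); total interest = total paid − £6,351.00 = £2,703.65.
At £337.00/mo: 26 payments (last £51.18); total interest £2,125.18.
Payments saved = 32 − 26 = 6.

6 fewer payments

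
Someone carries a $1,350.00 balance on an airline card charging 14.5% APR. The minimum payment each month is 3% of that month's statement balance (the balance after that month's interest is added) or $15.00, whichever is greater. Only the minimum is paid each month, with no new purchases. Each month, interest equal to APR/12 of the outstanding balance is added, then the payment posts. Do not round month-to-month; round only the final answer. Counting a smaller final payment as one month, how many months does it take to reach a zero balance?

Monthly rate r = 14.5%/12 = 1.20833% = 0.0120833.
While 3% of the post-interest balance exceeds $15.00, each month B ← (B·(1+r))·(1 − 0.03), i.e. B shrinks by the factor (1+r)·0.97 = 0.98172.
This holds for months 1–55. Entering month 56 the balance is $489.41; 3% of the post-interest balance is now below $15.00, so the flat $15.00 minimum applies from here.
From month 56 a fixed $15.00 at rate r clears $489.41 in 42 more payments. Total: 55 + 42 = 97 months.

97 months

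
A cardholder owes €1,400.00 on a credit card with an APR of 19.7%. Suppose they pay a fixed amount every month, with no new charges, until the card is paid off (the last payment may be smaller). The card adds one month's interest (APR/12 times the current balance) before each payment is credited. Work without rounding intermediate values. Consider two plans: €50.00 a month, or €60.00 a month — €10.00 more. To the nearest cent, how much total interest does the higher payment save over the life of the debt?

Monthly rate r = 19.7%/12 = 1.64167% = 0.0164167.
At €50.00/mo: n = ⌈−ln(1 − rB₀/P)/ln(1+r)⌉ = 38 payments (last €40.24); total interest = total paid − €1,400.00 = €490.24.
At €60.00/mo: 30 payments (last €39.75); total interest €379.75.
Interest saved = €490.24 − €379.75 = €110.49.

€110.49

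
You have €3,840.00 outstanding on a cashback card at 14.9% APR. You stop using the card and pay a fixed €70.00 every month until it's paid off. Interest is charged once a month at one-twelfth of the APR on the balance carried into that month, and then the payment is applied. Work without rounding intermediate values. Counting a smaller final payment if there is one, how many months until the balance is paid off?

Monthly rate r = 14.9%/12 = 1.24167% = 0.0124167.
Recurrence: B ← B·(1+r) − €70.00.
Month 1: interest €47.68; balance after payment €3,817.68.
Month 2: interest €47.40; balance after payment €3,795.08.
Closed form: n = −ln(1 − rB₀/P)/ln(1+r) = −ln(0.31886)/ln(1.01242) ≈ 92.625, so the balance reaches zero during payment 93.

93 months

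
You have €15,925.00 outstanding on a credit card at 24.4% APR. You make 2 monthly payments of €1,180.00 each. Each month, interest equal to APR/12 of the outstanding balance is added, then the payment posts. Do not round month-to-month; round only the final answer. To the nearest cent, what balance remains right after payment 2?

€14,195.21

Monthly rate r = 24.4%/12 = 2.03333% = 0.0203333.
Each month: B ← B·(1+r) − €1,180.00.
Month 1: interest €323.81; balance after payment €15,068.81.
Month 2: interest €306.40; balance after payment €14,195.21.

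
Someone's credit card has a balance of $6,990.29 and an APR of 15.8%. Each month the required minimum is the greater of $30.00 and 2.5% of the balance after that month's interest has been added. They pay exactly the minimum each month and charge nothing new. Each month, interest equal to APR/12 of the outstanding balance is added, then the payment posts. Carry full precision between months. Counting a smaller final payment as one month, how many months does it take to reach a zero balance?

202 months

Monthly rate r = 15.8%/12 = 1.31667% = 0.0131667.
While 2.5% of the post-interest balance exceeds $30.00, each month B ← (B·(1+r))·(1 − 0.025), i.e. B shrinks by the factor (1+r)·0.975 = 0.98784.
This holds for months 1–146. Entering month 147 the balance is $1,171.06; 2.5% of the post-interest balance is now below $30.00, so the flat $30.00 minimum applies from here.
From month 147 a fixed $30.00 at rate r clears $1,171.06 in 56 more payments. Total: 146 + 56 = 202 months.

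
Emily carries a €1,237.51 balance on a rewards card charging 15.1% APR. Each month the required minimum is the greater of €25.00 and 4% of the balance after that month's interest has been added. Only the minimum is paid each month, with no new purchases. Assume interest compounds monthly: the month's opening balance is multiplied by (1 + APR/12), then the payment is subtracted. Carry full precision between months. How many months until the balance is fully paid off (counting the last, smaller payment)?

55 months

Monthly rate r = 15.1%/12 = 1.25833% = 0.0125833.
While 4% of the post-interest balance exceeds €25.00, each month B ← (B·(1+r))·(1 − 0.04), i.e. B shrinks by the factor (1+r)·0.96 = 0.97208.
This holds for months 1–25. Entering month 26 the balance is €609.68; 4% of the post-interest balance is now below €25.00, so the flat €25.00 minimum applies from here.
From month 26 a fixed €25.00 at rate r clears €609.68 in 30 more payments. Total: 25 + 30 = 55 months.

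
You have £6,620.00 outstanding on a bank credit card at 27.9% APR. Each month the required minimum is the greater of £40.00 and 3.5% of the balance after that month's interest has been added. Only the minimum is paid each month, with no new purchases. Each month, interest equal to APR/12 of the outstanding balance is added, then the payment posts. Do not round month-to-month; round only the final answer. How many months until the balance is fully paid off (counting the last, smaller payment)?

187 months

Monthly rate r = 27.9%/12 = 2.325% = 0.02325.
While 3.5% of the post-interest balance exceeds £40.00, each month B ← (B·(1+r))·(1 − 0.035), i.e. B shrinks by the factor (1+r)·0.965 = 0.98744.
This holds for months 1–141. Entering month 142 the balance is £1,113.36; 3.5% of the post-interest balance is now below £40.00, so the flat £40.00 minimum applies from here.
From month 142 a fixed £40.00 at rate r clears £1,113.36 in 46 more payments. Total: 141 + 46 = 187 months.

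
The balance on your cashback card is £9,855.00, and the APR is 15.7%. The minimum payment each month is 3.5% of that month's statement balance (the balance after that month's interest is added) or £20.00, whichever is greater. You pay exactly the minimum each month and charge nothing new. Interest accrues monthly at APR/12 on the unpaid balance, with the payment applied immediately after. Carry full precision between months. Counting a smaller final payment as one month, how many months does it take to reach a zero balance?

162 months

Monthly rate r = 15.7%/12 = 1.30833% = 0.0130833.
While 3.5% of the post-interest balance exceeds £20.00, each month B ← (B·(1+r))·(1 − 0.035), i.e. B shrinks by the factor (1+r)·0.965 = 0.97763.
This holds for months 1–127. Entering month 128 the balance is £556.62; 3.5% of the post-interest balance is now below £20.00, so the flat £20.00 minimum applies from here.
From month 128 a fixed £20.00 at rate r clears £556.62 in 35 more payments. Total: 127 + 35 = 162 months.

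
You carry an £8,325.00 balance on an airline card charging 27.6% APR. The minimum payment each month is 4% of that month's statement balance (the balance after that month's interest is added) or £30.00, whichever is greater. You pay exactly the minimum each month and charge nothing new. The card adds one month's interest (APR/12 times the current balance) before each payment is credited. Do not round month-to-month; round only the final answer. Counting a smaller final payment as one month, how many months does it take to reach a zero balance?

Monthly rate r = 27.6%/12 = 2.3% = 0.023.
While 4% of the post-interest balance exceeds £30.00, each month B ← (B·(1+r))·(1 − 0.04), i.e. B shrinks by the factor (1+r)·0.96 = 0.98208.
This holds for months 1–135. Entering month 136 the balance is £724.79; 4% of the post-interest balance is now below £30.00, so the flat £30.00 minimum applies from here.
From month 136 a fixed £30.00 at rate r clears £724.79 in 36 more payments. Total: 135 + 36 = 171 months.

171 months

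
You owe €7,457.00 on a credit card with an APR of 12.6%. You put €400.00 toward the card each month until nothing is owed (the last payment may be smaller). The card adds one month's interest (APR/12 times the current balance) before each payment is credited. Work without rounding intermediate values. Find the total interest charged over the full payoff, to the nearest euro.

Monthly rate r = 12.6%/12 = 1.05% = 0.0105.
Payoff takes n = ⌈−ln(1 − rB₀/P)/ln(1+r)⌉ = ⌈20.855⌉ = 21 payments; the last is €342.43.
Total paid = 20·€400.00 + €342.43 = €8,342.43.
Total interest = total paid − principal = €8,342.43 − €7,457.00 = €885.43.

€885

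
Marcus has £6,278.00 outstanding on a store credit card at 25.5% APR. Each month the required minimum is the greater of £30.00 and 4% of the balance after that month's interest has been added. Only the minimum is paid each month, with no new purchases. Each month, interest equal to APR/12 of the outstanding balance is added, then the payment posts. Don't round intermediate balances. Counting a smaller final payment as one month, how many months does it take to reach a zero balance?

Monthly rate r = 25.5%/12 = 2.125% = 0.02125.
While 4% of the post-interest balance exceeds £30.00, each month B ← (B·(1+r))·(1 − 0.04), i.e. B shrinks by the factor (1+r)·0.96 = 0.9804.
This holds for months 1–109. Entering month 110 the balance is £725.74; 4% of the post-interest balance is now below £30.00, so the flat £30.00 minimum applies from here.
From month 110 a fixed £30.00 at rate r clears £725.74 in 35 more payments. Total: 109 + 35 = 144 months.

144 months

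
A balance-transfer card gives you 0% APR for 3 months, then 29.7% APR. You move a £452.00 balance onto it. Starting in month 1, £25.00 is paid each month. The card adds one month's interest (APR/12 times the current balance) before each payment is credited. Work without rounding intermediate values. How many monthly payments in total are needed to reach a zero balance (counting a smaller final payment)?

Promo months 1–3 at r₀ = 0%/12 = 0; months 4+ at r₁ = 29.7%/12 = 0.02475.
After month 3 (no interest yet): B = £452.00 − 3·£25.00 = £377.00.
Then at r₁ with £25.00/mo: n₂ = −ln(1 − r₁·B/P)/ln(1+r₁) ≈ 19.11 → 20 more payments.

23 months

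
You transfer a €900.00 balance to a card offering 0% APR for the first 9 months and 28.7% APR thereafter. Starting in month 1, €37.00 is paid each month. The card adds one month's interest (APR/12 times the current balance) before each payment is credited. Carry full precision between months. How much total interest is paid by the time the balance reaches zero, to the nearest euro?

Promo months 1–9 at r₀ = 0%/12 = 0; months 10+ at r₁ = 28.7%/12 = 0.0239167.
After month 9 (no interest yet): B = €900.00 − 9·€37.00 = €567.00.
Then at r₁ with €37.00/mo: n₂ = −ln(1 − r₁·B/P)/ln(1+r₁) ≈ 19.31 → 20 more payments.
Total paid = 28·€37.00 + €11.74 = €1,047.74; interest = €1,047.74 − €900.00 = €147.74.

€148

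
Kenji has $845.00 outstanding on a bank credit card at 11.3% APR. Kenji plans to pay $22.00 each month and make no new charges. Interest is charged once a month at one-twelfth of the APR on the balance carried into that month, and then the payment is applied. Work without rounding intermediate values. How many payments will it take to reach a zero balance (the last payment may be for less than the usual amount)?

48 payments

Monthly rate r = 11.3%/12 = 0.941667% = 0.00941667.
Recurrence: B ← B·(1+r) − $22.00.
Month 1: interest $7.96; balance after payment $830.96.
Month 2: interest $7.82; balance after payment $816.78.
Closed form: n = −ln(1 − rB₀/P)/ln(1+r) = −ln(0.63831)/ln(1.00942) ≈ 47.897, so the balance reaches zero during payment 48.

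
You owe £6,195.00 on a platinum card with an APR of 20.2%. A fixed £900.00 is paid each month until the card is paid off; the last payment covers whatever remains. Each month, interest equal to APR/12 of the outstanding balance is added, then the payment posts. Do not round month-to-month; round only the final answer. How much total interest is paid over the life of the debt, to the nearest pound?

£446

Monthly rate r = 20.2%/12 = 1.68333% = 0.0168333.
Payoff takes n = ⌈−ln(1 − rB₀/P)/ln(1+r)⌉ = ⌈7.377⌉ = 8 payments; the last is £341.32.
Total paid = 7·£900.00 + £341.32 = £6,641.32.
Total interest = total paid − principal = £6,641.32 − £6,195.00 = £446.32.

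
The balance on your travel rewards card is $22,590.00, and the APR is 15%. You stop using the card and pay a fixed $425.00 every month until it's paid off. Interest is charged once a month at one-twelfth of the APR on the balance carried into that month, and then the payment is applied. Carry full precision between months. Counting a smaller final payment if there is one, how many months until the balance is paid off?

88 months

Monthly rate r = 15%/12 = 1.25% = 0.0125.
Recurrence: B ← B·(1+r) − $425.00.
Month 1: interest $282.38; balance after payment $22,447.38.
Month 2: interest $280.59; balance after payment $22,302.97.
Closed form: n = −ln(1 − rB₀/P)/ln(1+r) = −ln(0.33559)/ln(1.0125) ≈ 87.894, so the balance reaches zero during payment 88.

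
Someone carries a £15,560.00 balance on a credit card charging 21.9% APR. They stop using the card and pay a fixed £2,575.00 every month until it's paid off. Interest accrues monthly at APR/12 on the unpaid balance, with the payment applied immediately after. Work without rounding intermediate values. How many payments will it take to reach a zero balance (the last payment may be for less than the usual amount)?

Monthly rate r = 21.9%/12 = 1.825% = 0.01825.
Recurrence: B ← B·(1+r) − £2,575.00.
Month 1: interest £283.97; balance after payment £13,268.97.
Month 2: interest £242.16; balance after payment £10,936.13.
Closed form: n = −ln(1 − rB₀/P)/ln(1+r) = −ln(0.88972)/ln(1.01825) ≈ 6.461, so the balance reaches zero during payment 7.

7 payments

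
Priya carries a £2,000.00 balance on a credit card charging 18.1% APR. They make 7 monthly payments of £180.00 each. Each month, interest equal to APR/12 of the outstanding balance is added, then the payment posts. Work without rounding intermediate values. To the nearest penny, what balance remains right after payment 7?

£902.50

Monthly rate r = 18.1%/12 = 1.50833% = 0.0150833.
Each month: B ← B·(1+r) − £180.00.
Month 1: interest £30.17; balance after payment £1,850.17.
Month 2: interest £27.91; balance after payment £1,698.07.
Month 3: interest £25.61; balance after payment £1,543.69.
Month 4: interest £23.28; balance after payment £1,386.97.
Month 5: interest £20.92; balance after payment £1,227.89.
Month 6: interest £18.52; balance after payment £1,066.41.
Month 7: interest £16.09; balance after payment £902.50.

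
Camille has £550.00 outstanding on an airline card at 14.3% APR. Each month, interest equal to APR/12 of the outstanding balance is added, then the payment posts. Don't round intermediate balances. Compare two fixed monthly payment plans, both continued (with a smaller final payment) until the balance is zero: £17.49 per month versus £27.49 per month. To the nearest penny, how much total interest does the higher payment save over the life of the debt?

£61.30

Monthly rate r = 14.3%/12 = 1.19167% = 0.0119167.
At £17.49/mo: n = ⌈−ln(1 − rB₀/P)/ln(1+r)⌉ = 40 payments (last £11.22); total interest = total paid − £550.00 = £143.33.
At £27.49/mo: 23 payments (last £27.25); total interest £82.03.
Interest saved = £143.33 − £82.03 = £61.30.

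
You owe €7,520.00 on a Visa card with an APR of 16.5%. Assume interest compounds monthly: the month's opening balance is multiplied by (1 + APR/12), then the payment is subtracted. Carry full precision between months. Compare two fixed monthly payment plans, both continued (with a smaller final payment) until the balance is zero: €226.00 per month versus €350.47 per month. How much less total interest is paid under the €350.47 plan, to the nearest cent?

€1,149.18

Monthly rate r = 16.5%/12 = 1.375% = 0.01375.
At €226.00/mo: n = ⌈−ln(1 − rB₀/P)/ln(1+r)⌉ = 45 payments (last €177.82); total interest = total paid − €7,520.00 = €2,601.82.
At €350.47/mo: 26 payments (last €210.89); total interest €1,452.64.
Interest saved = €2,601.82 − €1,452.64 = €1,149.18.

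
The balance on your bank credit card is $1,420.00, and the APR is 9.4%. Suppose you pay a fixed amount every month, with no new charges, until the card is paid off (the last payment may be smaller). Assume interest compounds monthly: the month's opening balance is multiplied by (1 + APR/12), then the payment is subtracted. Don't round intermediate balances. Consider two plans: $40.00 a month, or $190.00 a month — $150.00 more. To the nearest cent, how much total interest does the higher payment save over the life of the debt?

Monthly rate r = 9.4%/12 = 0.783333% = 0.00783333.
At $40.00/mo: n = ⌈−ln(1 − rB₀/P)/ln(1+r)⌉ = 42 payments (last $30.43); total interest = total paid − $1,420.00 = $250.43.
At $190.00/mo: 8 payments (last $139.13); total interest $49.13.
Interest saved = $250.43 − $49.13 = $201.30.

$201.30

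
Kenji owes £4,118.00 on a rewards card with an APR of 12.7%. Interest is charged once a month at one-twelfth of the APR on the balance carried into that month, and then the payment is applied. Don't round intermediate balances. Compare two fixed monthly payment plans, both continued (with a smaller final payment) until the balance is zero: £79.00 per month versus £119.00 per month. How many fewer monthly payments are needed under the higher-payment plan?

33 fewer payments

Monthly rate r = 12.7%/12 = 1.05833% = 0.0105833.
At £79.00/mo: n = ⌈−ln(1 − rB₀/P)/ln(1+r)⌉ = 77 payments (last £16.02); total interest = total paid − £4,118.00 = £1,902.02.
At £119.00/mo: 44 payments (last £38.43); total interest £1,037.43.
Payments saved = 77 − 44 = 33.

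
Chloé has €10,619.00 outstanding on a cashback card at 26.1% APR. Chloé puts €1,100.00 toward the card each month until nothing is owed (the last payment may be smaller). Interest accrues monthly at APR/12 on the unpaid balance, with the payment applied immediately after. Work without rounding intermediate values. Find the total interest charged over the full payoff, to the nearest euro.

Monthly rate r = 26.1%/12 = 2.175% = 0.02175.
Payoff takes n = ⌈−ln(1 − rB₀/P)/ln(1+r)⌉ = ⌈10.953⌉ = 11 payments; the last is €1,049.14.
Total paid = 10·€1,100.00 + €1,049.14 = €12,049.14.
Total interest = total paid − principal = €12,049.14 − €10,619.00 = €1,430.14.

€1,430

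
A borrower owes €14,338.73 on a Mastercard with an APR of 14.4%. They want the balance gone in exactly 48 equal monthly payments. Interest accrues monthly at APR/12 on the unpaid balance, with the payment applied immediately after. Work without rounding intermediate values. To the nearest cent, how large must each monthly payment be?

€394.71

Monthly rate r = 14.4%/12 = 1.2% = 0.012.
Level-payment amortization: P = B₀·r / (1 − (1+r)^(−n)) = 14338.73·0.012 / (1 − 1.012^(−48)).
Denominator 1 − (1+r)^(−48) = 0.435926886.
P = 172.065 / 0.435926886 ≈ 394.71.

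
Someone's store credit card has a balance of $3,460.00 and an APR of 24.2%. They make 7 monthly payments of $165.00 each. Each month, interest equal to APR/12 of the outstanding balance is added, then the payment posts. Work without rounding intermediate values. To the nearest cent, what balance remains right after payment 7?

Monthly rate r = 24.2%/12 = 2.01667% = 0.0201667.
Each month: B ← B·(1+r) − $165.00.
Month 1: interest $69.78; balance after payment $3,364.78.
Month 2: interest $67.86; balance after payment $3,267.63.
Month 3: interest $65.90; balance after payment $3,168.53.
Month 4: interest $63.90; balance after payment $3,067.43.
Month 5: interest $61.86; balance after payment $2,964.29.
Month 6: interest $59.78; balance after payment $2,859.07.
Month 7: interest $57.66; balance after payment $2,751.73.

$2,751.73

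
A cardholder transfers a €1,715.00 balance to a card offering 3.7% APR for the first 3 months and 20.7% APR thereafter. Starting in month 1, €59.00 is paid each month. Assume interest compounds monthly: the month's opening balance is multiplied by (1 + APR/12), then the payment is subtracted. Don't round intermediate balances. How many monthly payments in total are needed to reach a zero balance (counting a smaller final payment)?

39 months

Promo months 1–3 at r₀ = 3.7%/12 = 0.00308333; months 4+ at r₁ = 20.7%/12 = 0.01725.
After month 3: iterate B ← B·(1+r₀) − €59.00 for 3 months → €1,553.37.
Then at r₁ with €59.00/mo: n₂ = −ln(1 − r₁·B/P)/ln(1+r₁) ≈ 35.40 → 36 more payments.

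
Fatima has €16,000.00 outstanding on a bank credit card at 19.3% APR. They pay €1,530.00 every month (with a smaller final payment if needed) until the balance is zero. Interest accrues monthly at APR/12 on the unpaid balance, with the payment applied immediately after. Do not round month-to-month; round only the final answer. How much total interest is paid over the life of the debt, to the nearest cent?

Monthly rate r = 19.3%/12 = 1.60833% = 0.0160833.
Payoff takes n = ⌈−ln(1 − rB₀/P)/ln(1+r)⌉ = ⌈11.542⌉ = 12 payments; the last is €831.95.
Total paid = 11·€1,530.00 + €831.95 = €17,661.95.
Total interest = total paid − principal = €17,661.95 − €16,000.00 = €1,661.95.

€1,661.95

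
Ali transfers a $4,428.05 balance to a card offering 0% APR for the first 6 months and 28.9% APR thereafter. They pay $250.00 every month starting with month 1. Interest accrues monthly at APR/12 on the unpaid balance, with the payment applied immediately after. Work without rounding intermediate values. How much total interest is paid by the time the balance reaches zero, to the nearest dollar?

$553

Promo months 1–6 at r₀ = 0%/12 = 0; months 7+ at r₁ = 28.9%/12 = 0.0240833.
After month 6 (no interest yet): B = $4,428.05 − 6·$250.00 = $2,928.05.
Then at r₁ with $250.00/mo: n₂ = −ln(1 − r₁·B/P)/ln(1+r₁) ≈ 13.92 → 14 more payments.
Total paid = 19·$250.00 + $231.41 = $4,981.41; interest = $4,981.41 − $4,428.05 = $553.36.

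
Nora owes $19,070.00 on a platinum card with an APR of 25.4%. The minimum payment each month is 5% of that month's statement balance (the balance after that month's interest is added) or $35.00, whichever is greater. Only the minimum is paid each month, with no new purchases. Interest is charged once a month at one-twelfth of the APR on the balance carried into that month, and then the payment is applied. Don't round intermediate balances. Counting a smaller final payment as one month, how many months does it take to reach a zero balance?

Monthly rate r = 25.4%/12 = 2.11667% = 0.0211667.
While 5% of the post-interest balance exceeds $35.00, each month B ← (B·(1+r))·(1 − 0.05), i.e. B shrinks by the factor (1+r)·0.95 = 0.97011.
This holds for months 1–110. Entering month 111 the balance is $676.98; 5% of the post-interest balance is now below $35.00, so the flat $35.00 minimum applies from here.
From month 111 a fixed $35.00 at rate r clears $676.98 in 26 more payments. Total: 110 + 26 = 136 months.

136 months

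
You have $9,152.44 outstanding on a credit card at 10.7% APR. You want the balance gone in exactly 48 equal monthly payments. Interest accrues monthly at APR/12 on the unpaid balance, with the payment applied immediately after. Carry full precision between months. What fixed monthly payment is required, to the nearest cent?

Monthly rate r = 10.7%/12 = 0.891667% = 0.00891667.
Level-payment amortization: P = B₀·r / (1 − (1+r)^(−n)) = 9152.44·0.00891667 / (1 − 1.00892^(−48)).
Denominator 1 − (1+r)^(−48) = 0.346950991.
P = 81.6093 / 0.346950991 ≈ 235.22.

$235.22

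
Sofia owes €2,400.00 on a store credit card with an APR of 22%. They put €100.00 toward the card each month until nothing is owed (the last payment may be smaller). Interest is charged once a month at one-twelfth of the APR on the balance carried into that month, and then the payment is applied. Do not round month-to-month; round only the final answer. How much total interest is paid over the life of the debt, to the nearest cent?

€791.62

Monthly rate r = 22%/12 = 1.83333% = 0.0183333.
Payoff takes n = ⌈−ln(1 − rB₀/P)/ln(1+r)⌉ = ⌈31.915⌉ = 32 payments; the last is €91.62.
Total paid = 31·€100.00 + €91.62 = €3,191.62.
Total interest = total paid − principal = €3,191.62 − €2,400.00 = €791.62.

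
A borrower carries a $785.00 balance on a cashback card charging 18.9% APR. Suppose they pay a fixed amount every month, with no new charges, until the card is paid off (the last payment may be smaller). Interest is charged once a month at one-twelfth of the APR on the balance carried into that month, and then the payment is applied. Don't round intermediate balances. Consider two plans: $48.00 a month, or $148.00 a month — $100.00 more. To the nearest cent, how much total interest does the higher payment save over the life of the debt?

$88.39

Monthly rate r = 18.9%/12 = 1.575% = 0.01575.
At $48.00/mo: n = ⌈−ln(1 − rB₀/P)/ln(1+r)⌉ = 20 payments (last $2.85); total interest = total paid − $785.00 = $129.85.
At $148.00/mo: 6 payments (last $86.46); total interest $41.46.
Interest saved = $129.85 − $41.46 = $88.39.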